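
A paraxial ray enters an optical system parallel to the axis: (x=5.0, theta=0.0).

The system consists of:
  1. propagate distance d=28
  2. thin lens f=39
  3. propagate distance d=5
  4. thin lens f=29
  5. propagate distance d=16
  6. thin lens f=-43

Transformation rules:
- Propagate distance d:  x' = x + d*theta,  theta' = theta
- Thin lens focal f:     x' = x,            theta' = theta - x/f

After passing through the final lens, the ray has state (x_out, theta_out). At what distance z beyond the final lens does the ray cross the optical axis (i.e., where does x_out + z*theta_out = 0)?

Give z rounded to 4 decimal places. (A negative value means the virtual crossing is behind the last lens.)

Initial: x=5.0000 theta=0.0000
After 1 (propagate distance d=28): x=5.0000 theta=0.0000
After 2 (thin lens f=39): x=5.0000 theta=-5/39 (≈-0.1282)
After 3 (propagate distance d=5): x=170/39 (≈4.3590) theta=-5/39 (≈-0.1282)
After 4 (thin lens f=29): x=170/39 (≈4.3590) theta=-105/377 (≈-0.2785)
After 5 (propagate distance d=16): x=-110/1131 (≈-0.0973) theta=-105/377 (≈-0.2785)
After 6 (thin lens f=-43): x=-110/1131 (≈-0.0973) theta=-13655/48633 (≈-0.2808)
z_focus = -x_out/theta_out = -(-110/1131)/(-13655/48633) = -946/2731 ≈ -0.3464
Rounded to 4 decimal places: z = -0.3464

Answer: -0.3464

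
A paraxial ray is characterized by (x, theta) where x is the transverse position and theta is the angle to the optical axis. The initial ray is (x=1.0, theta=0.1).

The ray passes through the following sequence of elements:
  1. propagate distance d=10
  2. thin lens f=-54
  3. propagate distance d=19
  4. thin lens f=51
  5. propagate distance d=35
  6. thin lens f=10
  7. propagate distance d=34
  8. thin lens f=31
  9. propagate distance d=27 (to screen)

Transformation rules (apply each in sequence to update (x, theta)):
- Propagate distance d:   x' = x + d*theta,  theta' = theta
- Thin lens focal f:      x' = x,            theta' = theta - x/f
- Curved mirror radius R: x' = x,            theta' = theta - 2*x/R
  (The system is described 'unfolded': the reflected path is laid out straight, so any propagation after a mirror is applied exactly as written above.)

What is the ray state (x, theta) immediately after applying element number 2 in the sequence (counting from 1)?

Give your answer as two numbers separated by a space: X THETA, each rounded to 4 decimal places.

Initial: x=1.0000 theta=0.1000
After 1 (propagate distance d=10): x=2.0000 theta=0.1000
After 2 (thin lens f=-54): x=2.0000 theta=37/270 (≈0.1370)
Rounded to 4 decimal places: x = 2.0000, theta = 0.1370

Answer: 2.0000 0.1370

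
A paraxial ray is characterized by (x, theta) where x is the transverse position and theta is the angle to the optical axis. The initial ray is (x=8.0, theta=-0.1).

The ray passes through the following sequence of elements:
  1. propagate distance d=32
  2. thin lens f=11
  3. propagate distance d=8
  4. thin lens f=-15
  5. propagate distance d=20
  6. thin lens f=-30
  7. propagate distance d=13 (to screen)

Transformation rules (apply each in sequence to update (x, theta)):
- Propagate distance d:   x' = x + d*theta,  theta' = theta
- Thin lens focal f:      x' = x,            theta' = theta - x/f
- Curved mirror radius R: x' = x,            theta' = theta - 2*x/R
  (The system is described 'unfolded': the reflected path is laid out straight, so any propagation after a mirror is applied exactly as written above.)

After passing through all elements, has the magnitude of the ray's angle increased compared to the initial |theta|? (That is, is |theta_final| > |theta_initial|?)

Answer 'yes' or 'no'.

Answer: yes

Derivation:
Initial: x=8.0000 theta=-0.1000
After 1 (propagate distance d=32): x=4.8000 theta=-0.1000
After 2 (thin lens f=11): x=4.8000 theta=-59/110 (≈-0.5364)
After 3 (propagate distance d=8): x=28/55 (≈0.5091) theta=-59/110 (≈-0.5364)
After 4 (thin lens f=-15): x=28/55 (≈0.5091) theta=-829/1650 (≈-0.5024)
After 5 (propagate distance d=20): x=-1574/165 (≈-9.5394) theta=-829/1650 (≈-0.5024)
After 6 (thin lens f=-30): x=-1574/165 (≈-9.5394) theta=-4061/4950 (≈-0.8204)
After 7 (propagate distance d=13 (to screen)): x=-100013/4950 (≈-20.2046) theta=-4061/4950 (≈-0.8204)
|theta_initial|=0.1000 |theta_final|=4061/4950 (≈0.8204) -> increased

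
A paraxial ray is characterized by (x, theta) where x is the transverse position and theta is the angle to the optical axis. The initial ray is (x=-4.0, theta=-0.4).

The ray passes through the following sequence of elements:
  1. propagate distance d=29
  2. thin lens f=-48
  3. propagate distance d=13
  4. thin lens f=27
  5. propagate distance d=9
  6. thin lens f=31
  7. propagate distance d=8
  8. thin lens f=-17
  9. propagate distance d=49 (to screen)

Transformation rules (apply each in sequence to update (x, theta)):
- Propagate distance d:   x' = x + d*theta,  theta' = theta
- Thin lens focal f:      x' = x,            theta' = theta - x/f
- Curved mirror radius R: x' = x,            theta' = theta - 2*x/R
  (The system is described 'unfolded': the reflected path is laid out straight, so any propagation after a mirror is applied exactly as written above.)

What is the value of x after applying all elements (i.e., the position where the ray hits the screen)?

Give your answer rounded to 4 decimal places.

Answer: -14.0064

Derivation:
Initial: x=-4.0000 theta=-0.4000
After 1 (propagate distance d=29): x=-15.6000 theta=-0.4000
After 2 (thin lens f=-48): x=-15.6000 theta=-0.7250
After 3 (propagate distance d=13): x=-25.0250 theta=-0.7250
After 4 (thin lens f=27): x=-25.0250 theta=109/540 (≈0.2019)
After 5 (propagate distance d=9): x=-557/24 (≈-23.2083) theta=109/540 (≈0.2019)
After 6 (thin lens f=31): x=-557/24 (≈-23.2083) theta=31823/33480 (≈0.9505)
After 7 (propagate distance d=8): x=-522431/33480 (≈-15.6043) theta=31823/33480 (≈0.9505)
After 8 (thin lens f=-17): x=-522431/33480 (≈-15.6043) theta=464/14229 (≈0.0326)
After 9 (propagate distance d=49 (to screen)): x=-7971887/569160 (≈-14.0064) theta=464/14229 (≈0.0326)
Rounded to 4 decimal places: x = -14.0064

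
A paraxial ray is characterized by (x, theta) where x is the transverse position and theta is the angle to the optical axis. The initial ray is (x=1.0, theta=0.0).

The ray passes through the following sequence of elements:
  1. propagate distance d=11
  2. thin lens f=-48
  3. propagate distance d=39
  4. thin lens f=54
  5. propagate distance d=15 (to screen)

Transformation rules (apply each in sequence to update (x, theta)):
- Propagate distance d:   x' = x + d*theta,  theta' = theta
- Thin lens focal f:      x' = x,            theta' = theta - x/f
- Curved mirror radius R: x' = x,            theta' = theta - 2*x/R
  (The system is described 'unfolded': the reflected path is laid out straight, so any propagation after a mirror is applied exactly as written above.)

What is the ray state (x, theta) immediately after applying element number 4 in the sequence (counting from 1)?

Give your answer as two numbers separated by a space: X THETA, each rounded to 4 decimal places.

Initial: x=1.0000 theta=0.0000
After 1 (propagate distance d=11): x=1.0000 theta=0.0000
After 2 (thin lens f=-48): x=1.0000 theta=1/48 (≈0.0208)
After 3 (propagate distance d=39): x=1.8125 theta=1/48 (≈0.0208)
After 4 (thin lens f=54): x=1.8125 theta=-11/864 (≈-0.0127)
Rounded to 4 decimal places: x = 1.8125, theta = -0.0127

Answer: 1.8125 -0.0127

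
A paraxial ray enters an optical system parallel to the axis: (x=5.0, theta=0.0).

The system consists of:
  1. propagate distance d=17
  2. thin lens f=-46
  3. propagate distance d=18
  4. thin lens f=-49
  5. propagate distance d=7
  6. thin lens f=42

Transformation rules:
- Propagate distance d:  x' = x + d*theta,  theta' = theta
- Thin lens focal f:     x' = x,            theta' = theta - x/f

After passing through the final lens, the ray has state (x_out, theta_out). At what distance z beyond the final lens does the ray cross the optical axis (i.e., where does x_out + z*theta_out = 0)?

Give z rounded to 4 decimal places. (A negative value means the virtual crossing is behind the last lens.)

Answer: -201.3846

Derivation:
Initial: x=5.0000 theta=0.0000
After 1 (propagate distance d=17): x=5.0000 theta=0.0000
After 2 (thin lens f=-46): x=5.0000 theta=5/46 (≈0.1087)
After 3 (propagate distance d=18): x=160/23 (≈6.9565) theta=5/46 (≈0.1087)
After 4 (thin lens f=-49): x=160/23 (≈6.9565) theta=565/2254 (≈0.2507)
After 5 (propagate distance d=7): x=2805/322 (≈8.7112) theta=565/2254 (≈0.2507)
After 6 (thin lens f=42): x=2805/322 (≈8.7112) theta=195/4508 (≈0.0433)
z_focus = -x_out/theta_out = -(2805/322)/(195/4508) = -2618/13 ≈ -201.3846
Rounded to 4 decimal places: z = -201.3846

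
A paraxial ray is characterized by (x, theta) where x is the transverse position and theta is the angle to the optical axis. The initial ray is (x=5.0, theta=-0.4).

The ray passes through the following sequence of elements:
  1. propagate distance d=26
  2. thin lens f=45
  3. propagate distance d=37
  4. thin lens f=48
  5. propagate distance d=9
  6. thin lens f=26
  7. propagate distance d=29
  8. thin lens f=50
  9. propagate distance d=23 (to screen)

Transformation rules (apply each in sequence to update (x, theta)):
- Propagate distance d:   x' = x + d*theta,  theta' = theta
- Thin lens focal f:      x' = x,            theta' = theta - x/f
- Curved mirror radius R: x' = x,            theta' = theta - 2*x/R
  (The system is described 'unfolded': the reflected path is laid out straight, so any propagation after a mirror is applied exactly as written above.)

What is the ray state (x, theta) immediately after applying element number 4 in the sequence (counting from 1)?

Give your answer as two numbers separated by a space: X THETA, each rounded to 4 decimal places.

Answer: -15.7600 0.0483

Derivation:
Initial: x=5.0000 theta=-0.4000
After 1 (propagate distance d=26): x=-5.4000 theta=-0.4000
After 2 (thin lens f=45): x=-5.4000 theta=-0.2800
After 3 (propagate distance d=37): x=-15.7600 theta=-0.2800
After 4 (thin lens f=48): x=-15.7600 theta=29/600 (≈0.0483)
Rounded to 4 decimal places: x = -15.7600, theta = 0.0483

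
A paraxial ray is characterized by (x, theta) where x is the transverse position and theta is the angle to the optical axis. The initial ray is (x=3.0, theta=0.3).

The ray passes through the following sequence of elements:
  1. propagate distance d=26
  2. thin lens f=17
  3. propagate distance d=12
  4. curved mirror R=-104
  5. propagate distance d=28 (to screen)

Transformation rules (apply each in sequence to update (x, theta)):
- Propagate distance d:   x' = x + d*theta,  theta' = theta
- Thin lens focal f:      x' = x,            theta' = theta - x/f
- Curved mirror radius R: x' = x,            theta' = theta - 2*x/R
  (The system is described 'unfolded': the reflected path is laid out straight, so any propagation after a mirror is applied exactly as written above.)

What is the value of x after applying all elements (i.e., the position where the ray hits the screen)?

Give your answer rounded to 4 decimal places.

Answer: 1.0371

Derivation:
Initial: x=3.0000 theta=0.3000
After 1 (propagate distance d=26): x=10.8000 theta=0.3000
After 2 (thin lens f=17): x=10.8000 theta=-57/170 (≈-0.3353)
After 3 (propagate distance d=12): x=576/85 (≈6.7765) theta=-57/170 (≈-0.3353)
After 4 (curved mirror R=-104): x=576/85 (≈6.7765) theta=-453/2210 (≈-0.2050)
After 5 (propagate distance d=28 (to screen)): x=1146/1105 (≈1.0371) theta=-453/2210 (≈-0.2050)
Rounded to 4 decimal places: x = 1.0371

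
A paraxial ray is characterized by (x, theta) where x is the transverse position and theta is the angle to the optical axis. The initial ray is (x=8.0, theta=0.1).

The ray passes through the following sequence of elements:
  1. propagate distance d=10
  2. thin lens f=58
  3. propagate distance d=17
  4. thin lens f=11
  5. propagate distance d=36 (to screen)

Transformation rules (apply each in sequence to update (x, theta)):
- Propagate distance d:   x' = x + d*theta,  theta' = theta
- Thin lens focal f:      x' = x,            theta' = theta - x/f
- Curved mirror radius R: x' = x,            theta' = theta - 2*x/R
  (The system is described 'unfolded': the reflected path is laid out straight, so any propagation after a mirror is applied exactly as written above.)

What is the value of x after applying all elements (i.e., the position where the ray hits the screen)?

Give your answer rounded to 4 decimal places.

Answer: -20.3091

Derivation:
Initial: x=8.0000 theta=0.1000
After 1 (propagate distance d=10): x=9.0000 theta=0.1000
After 2 (thin lens f=58): x=9.0000 theta=-8/145 (≈-0.0552)
After 3 (propagate distance d=17): x=1169/145 (≈8.0621) theta=-8/145 (≈-0.0552)
After 4 (thin lens f=11): x=1169/145 (≈8.0621) theta=-1257/1595 (≈-0.7881)
After 5 (propagate distance d=36 (to screen)): x=-1117/55 (≈-20.3091) theta=-1257/1595 (≈-0.7881)
Rounded to 4 decimal places: x = -20.3091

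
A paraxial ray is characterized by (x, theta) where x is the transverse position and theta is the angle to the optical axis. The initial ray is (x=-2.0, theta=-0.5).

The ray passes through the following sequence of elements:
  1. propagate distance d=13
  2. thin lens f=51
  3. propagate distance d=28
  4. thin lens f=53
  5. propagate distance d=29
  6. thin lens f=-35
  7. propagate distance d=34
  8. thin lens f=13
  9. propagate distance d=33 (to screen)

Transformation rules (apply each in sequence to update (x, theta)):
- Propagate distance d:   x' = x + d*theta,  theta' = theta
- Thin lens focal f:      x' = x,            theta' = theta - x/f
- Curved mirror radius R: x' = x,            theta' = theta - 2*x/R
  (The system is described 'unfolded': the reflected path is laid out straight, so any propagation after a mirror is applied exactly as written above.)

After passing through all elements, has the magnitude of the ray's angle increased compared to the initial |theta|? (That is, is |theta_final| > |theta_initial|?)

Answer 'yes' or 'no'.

Answer: yes

Derivation:
Initial: x=-2.0000 theta=-0.5000
After 1 (propagate distance d=13): x=-8.5000 theta=-0.5000
After 2 (thin lens f=51): x=-8.5000 theta=-1/3 (≈-0.3333)
After 3 (propagate distance d=28): x=-107/6 (≈-17.8333) theta=-1/3 (≈-0.3333)
After 4 (thin lens f=53): x=-107/6 (≈-17.8333) theta=1/318 (≈0.0031)
After 5 (propagate distance d=29): x=-2821/159 (≈-17.7421) theta=1/318 (≈0.0031)
After 6 (thin lens f=-35): x=-2821/159 (≈-17.7421) theta=-267/530 (≈-0.5038)
After 7 (propagate distance d=34): x=-27722/795 (≈-34.8704) theta=-267/530 (≈-0.5038)
After 8 (thin lens f=13): x=-27722/795 (≈-34.8704) theta=45031/20670 (≈2.1786)
After 9 (propagate distance d=33 (to screen)): x=765251/20670 (≈37.0223) theta=45031/20670 (≈2.1786)
|theta_initial|=0.5000 |theta_final|=45031/20670 (≈2.1786) -> increased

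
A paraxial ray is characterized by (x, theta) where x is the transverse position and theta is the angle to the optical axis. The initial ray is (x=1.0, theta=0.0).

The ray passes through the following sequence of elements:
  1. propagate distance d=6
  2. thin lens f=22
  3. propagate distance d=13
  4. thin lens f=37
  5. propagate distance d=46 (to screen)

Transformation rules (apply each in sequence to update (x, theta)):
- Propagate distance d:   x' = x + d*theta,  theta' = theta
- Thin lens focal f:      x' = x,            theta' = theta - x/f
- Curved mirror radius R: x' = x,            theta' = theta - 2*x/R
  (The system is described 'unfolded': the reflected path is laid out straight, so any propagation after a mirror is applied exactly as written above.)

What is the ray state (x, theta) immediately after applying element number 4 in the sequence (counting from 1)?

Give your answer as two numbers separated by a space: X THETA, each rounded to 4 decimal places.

Answer: 0.4091 -0.0565

Derivation:
Initial: x=1.0000 theta=0.0000
After 1 (propagate distance d=6): x=1.0000 theta=0.0000
After 2 (thin lens f=22): x=1.0000 theta=-1/22 (≈-0.0455)
After 3 (propagate distance d=13): x=9/22 (≈0.4091) theta=-1/22 (≈-0.0455)
After 4 (thin lens f=37): x=9/22 (≈0.4091) theta=-23/407 (≈-0.0565)
Rounded to 4 decimal places: x = 0.4091, theta = -0.0565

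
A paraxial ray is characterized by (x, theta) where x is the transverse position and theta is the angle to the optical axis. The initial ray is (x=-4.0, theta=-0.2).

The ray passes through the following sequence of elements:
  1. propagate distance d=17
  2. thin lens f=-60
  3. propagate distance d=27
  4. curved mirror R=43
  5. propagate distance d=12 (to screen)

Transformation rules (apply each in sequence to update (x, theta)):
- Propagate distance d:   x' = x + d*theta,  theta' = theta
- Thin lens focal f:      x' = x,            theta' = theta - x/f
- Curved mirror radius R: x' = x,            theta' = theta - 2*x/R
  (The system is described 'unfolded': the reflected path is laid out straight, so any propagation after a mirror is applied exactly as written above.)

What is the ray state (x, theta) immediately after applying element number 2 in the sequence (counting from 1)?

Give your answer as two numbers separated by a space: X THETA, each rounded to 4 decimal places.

Answer: -7.4000 -0.3233

Derivation:
Initial: x=-4.0000 theta=-0.2000
After 1 (propagate distance d=17): x=-7.4000 theta=-0.2000
After 2 (thin lens f=-60): x=-7.4000 theta=-97/300 (≈-0.3233)
Rounded to 4 decimal places: x = -7.4000, theta = -0.3233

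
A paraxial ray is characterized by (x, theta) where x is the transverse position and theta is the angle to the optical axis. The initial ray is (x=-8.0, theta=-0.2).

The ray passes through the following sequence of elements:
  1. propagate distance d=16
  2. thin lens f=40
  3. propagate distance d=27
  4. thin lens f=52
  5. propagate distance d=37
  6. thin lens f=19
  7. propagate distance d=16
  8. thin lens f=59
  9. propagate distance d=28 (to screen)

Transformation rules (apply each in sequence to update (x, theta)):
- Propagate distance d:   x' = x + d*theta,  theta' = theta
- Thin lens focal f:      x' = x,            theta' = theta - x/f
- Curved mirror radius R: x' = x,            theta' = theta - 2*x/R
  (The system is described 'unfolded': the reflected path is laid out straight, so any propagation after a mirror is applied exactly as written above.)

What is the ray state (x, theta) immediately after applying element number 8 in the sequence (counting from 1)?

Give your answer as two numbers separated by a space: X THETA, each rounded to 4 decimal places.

Answer: 4.1172 0.1655

Derivation:
Initial: x=-8.0000 theta=-0.2000
After 1 (propagate distance d=16): x=-11.2000 theta=-0.2000
After 2 (thin lens f=40): x=-11.2000 theta=0.0800
After 3 (propagate distance d=27): x=-9.0400 theta=0.0800
After 4 (thin lens f=52): x=-9.0400 theta=33/130 (≈0.2538)
After 5 (propagate distance d=37): x=229/650 (≈0.3523) theta=33/130 (≈0.2538)
After 6 (thin lens f=19): x=229/650 (≈0.3523) theta=1453/6175 (≈0.2353)
After 7 (propagate distance d=16): x=50847/12350 (≈4.1172) theta=1453/6175 (≈0.2353)
After 8 (thin lens f=59): x=50847/12350 (≈4.1172) theta=120607/728650 (≈0.1655)
Rounded to 4 decimal places: x = 4.1172, theta = 0.1655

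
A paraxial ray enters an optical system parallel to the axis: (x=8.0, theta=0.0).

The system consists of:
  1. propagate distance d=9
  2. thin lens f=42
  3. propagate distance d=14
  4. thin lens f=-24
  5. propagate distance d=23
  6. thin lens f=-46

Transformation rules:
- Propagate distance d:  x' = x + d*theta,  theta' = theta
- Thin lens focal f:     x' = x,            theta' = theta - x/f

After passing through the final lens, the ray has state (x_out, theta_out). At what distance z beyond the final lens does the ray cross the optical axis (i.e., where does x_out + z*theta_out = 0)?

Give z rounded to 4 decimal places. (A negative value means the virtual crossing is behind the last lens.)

Answer: -37.0717

Derivation:
Initial: x=8.0000 theta=0.0000
After 1 (propagate distance d=9): x=8.0000 theta=0.0000
After 2 (thin lens f=42): x=8.0000 theta=-4/21 (≈-0.1905)
After 3 (propagate distance d=14): x=16/3 (≈5.3333) theta=-4/21 (≈-0.1905)
After 4 (thin lens f=-24): x=16/3 (≈5.3333) theta=2/63 (≈0.0317)
After 5 (propagate distance d=23): x=382/63 (≈6.0635) theta=2/63 (≈0.0317)
After 6 (thin lens f=-46): x=382/63 (≈6.0635) theta=79/483 (≈0.1636)
z_focus = -x_out/theta_out = -(382/63)/(79/483) = -8786/237 ≈ -37.0717
Rounded to 4 decimal places: z = -37.0717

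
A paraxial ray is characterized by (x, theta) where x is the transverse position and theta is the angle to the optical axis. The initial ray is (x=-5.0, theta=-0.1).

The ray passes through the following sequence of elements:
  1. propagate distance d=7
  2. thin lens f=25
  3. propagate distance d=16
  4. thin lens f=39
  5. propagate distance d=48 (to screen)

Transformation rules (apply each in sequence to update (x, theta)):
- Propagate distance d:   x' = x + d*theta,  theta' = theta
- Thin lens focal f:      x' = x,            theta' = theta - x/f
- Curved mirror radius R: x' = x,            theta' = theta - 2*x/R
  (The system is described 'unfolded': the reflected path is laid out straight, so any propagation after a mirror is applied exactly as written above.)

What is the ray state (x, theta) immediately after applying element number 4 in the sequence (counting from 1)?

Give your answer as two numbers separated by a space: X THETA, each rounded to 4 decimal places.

Answer: -3.6520 0.2216

Derivation:
Initial: x=-5.0000 theta=-0.1000
After 1 (propagate distance d=7): x=-5.7000 theta=-0.1000
After 2 (thin lens f=25): x=-5.7000 theta=0.1280
After 3 (propagate distance d=16): x=-3.6520 theta=0.1280
After 4 (thin lens f=39): x=-3.6520 theta=2161/9750 (≈0.2216)
Rounded to 4 decimal places: x = -3.6520, theta = 0.2216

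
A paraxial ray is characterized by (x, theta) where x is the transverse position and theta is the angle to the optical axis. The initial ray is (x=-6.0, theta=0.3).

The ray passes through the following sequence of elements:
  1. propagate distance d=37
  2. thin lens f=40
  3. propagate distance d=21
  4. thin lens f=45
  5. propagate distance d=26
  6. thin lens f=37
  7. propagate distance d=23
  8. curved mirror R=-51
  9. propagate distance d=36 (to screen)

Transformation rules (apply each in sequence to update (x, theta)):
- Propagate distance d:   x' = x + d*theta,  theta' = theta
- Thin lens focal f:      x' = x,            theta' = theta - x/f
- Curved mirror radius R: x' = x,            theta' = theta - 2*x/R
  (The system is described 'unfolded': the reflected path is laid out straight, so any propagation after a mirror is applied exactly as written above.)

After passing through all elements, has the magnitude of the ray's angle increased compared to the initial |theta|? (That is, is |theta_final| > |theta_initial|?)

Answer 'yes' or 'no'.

Initial: x=-6.0000 theta=0.3000
After 1 (propagate distance d=37): x=5.1000 theta=0.3000
After 2 (thin lens f=40): x=5.1000 theta=0.1725
After 3 (propagate distance d=21): x=8.7225 theta=0.1725
After 4 (thin lens f=45): x=8.7225 theta=-8/375 (≈-0.0213)
After 5 (propagate distance d=26): x=49007/6000 (≈8.1678) theta=-8/375 (≈-0.0213)
After 6 (thin lens f=37): x=49007/6000 (≈8.1678) theta=-53743/222000 (≈-0.2421)
After 7 (propagate distance d=23): x=19239/7400 (≈2.5999) theta=-53743/222000 (≈-0.2421)
After 8 (curved mirror R=-51): x=19239/7400 (≈2.5999) theta=-528851/3774000 (≈-0.1401)
After 9 (propagate distance d=36 (to screen)): x=-1537791/629000 (≈-2.4448) theta=-528851/3774000 (≈-0.1401)
|theta_initial|=0.3000 |theta_final|=528851/3774000 (≈0.1401) -> not increased

Answer: no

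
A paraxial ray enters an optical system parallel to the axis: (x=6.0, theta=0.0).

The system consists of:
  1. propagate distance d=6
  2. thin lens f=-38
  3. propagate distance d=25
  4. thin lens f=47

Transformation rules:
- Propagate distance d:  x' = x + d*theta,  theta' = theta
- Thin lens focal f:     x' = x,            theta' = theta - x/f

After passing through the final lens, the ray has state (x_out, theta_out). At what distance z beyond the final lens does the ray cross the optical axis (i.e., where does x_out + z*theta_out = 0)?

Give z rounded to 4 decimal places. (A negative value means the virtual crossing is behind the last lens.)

Initial: x=6.0000 theta=0.0000
After 1 (propagate distance d=6): x=6.0000 theta=0.0000
After 2 (thin lens f=-38): x=6.0000 theta=3/19 (≈0.1579)
After 3 (propagate distance d=25): x=189/19 (≈9.9474) theta=3/19 (≈0.1579)
After 4 (thin lens f=47): x=189/19 (≈9.9474) theta=-48/893 (≈-0.0538)
z_focus = -x_out/theta_out = -(189/19)/(-48/893) = 185.0625
Rounded to 4 decimal places: z = 185.0625

Answer: 185.0625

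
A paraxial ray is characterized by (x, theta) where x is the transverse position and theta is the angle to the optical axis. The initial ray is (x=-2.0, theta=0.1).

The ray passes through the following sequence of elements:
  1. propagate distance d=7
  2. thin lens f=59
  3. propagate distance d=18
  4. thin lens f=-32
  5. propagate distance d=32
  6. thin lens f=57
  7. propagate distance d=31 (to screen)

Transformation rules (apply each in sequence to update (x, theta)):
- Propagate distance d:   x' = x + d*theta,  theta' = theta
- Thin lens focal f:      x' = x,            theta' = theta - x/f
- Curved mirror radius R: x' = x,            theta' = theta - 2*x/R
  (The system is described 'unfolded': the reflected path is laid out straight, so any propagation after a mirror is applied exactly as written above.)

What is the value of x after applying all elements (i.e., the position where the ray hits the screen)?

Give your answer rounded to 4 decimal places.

Answer: 7.2509

Derivation:
Initial: x=-2.0000 theta=0.1000
After 1 (propagate distance d=7): x=-1.3000 theta=0.1000
After 2 (thin lens f=59): x=-1.3000 theta=36/295 (≈0.1220)
After 3 (propagate distance d=18): x=529/590 (≈0.8966) theta=36/295 (≈0.1220)
After 4 (thin lens f=-32): x=529/590 (≈0.8966) theta=2833/18880 (≈0.1501)
After 5 (propagate distance d=32): x=1681/295 (≈5.6983) theta=2833/18880 (≈0.1501)
After 6 (thin lens f=57): x=1681/295 (≈5.6983) theta=53897/1076160 (≈0.0501)
After 7 (propagate distance d=31 (to screen)): x=1560619/215232 (≈7.2509) theta=53897/1076160 (≈0.0501)
Rounded to 4 decimal places: x = 7.2509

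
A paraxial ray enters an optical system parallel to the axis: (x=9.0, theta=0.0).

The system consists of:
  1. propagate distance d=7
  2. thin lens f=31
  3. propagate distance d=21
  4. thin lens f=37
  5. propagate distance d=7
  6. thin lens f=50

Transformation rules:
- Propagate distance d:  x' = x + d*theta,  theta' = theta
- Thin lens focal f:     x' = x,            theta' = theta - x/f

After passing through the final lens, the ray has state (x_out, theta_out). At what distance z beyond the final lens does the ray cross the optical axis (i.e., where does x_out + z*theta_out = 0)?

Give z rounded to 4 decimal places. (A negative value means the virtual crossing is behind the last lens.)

Initial: x=9.0000 theta=0.0000
After 1 (propagate distance d=7): x=9.0000 theta=0.0000
After 2 (thin lens f=31): x=9.0000 theta=-9/31 (≈-0.2903)
After 3 (propagate distance d=21): x=90/31 (≈2.9032) theta=-9/31 (≈-0.2903)
After 4 (thin lens f=37): x=90/31 (≈2.9032) theta=-423/1147 (≈-0.3688)
After 5 (propagate distance d=7): x=369/1147 (≈0.3217) theta=-423/1147 (≈-0.3688)
After 6 (thin lens f=50): x=369/1147 (≈0.3217) theta=-21519/57350 (≈-0.3752)
z_focus = -x_out/theta_out = -(369/1147)/(-21519/57350) = 2050/2391 ≈ 0.8574
Rounded to 4 decimal places: z = 0.8574

Answer: 0.8574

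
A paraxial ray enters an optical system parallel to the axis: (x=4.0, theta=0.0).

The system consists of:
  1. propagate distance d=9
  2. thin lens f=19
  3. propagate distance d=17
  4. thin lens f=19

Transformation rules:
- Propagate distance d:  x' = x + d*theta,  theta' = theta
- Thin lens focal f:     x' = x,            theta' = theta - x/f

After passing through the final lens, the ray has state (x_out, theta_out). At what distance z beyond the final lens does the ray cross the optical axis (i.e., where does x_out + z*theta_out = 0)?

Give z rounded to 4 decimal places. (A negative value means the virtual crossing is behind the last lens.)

Answer: 1.8095

Derivation:
Initial: x=4.0000 theta=0.0000
After 1 (propagate distance d=9): x=4.0000 theta=0.0000
After 2 (thin lens f=19): x=4.0000 theta=-4/19 (≈-0.2105)
After 3 (propagate distance d=17): x=8/19 (≈0.4211) theta=-4/19 (≈-0.2105)
After 4 (thin lens f=19): x=8/19 (≈0.4211) theta=-84/361 (≈-0.2327)
z_focus = -x_out/theta_out = -(8/19)/(-84/361) = 38/21 ≈ 1.8095
Rounded to 4 decimal places: z = 1.8095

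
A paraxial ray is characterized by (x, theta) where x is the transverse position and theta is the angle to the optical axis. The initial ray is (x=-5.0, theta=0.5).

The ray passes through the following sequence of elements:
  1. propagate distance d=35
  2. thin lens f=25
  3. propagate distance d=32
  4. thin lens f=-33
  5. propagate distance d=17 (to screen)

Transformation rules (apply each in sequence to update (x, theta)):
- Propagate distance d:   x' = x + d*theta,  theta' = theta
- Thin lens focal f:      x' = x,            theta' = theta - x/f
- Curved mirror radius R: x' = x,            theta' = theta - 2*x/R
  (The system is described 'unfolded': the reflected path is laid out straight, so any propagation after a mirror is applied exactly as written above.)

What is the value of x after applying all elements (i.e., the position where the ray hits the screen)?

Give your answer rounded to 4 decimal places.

Answer: 18.9394

Derivation:
Initial: x=-5.0000 theta=0.5000
After 1 (propagate distance d=35): x=12.5000 theta=0.5000
After 2 (thin lens f=25): x=12.5000 theta=0.0000
After 3 (propagate distance d=32): x=12.5000 theta=0.0000
After 4 (thin lens f=-33): x=12.5000 theta=25/66 (≈0.3788)
After 5 (propagate distance d=17 (to screen)): x=625/33 (≈18.9394) theta=25/66 (≈0.3788)
Rounded to 4 decimal places: x = 18.9394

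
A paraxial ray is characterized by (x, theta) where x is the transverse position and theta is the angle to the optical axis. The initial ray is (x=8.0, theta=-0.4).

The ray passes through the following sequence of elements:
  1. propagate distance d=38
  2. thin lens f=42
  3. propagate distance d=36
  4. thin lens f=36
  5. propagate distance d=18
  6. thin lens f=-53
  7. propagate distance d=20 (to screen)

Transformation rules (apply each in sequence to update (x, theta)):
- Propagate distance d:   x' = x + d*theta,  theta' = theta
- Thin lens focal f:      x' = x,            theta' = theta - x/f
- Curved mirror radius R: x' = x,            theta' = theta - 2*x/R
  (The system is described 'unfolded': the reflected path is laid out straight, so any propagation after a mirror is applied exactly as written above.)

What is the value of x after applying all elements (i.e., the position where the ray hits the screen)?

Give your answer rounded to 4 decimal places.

Answer: -12.2922

Derivation:
Initial: x=8.0000 theta=-0.4000
After 1 (propagate distance d=38): x=-7.2000 theta=-0.4000
After 2 (thin lens f=42): x=-7.2000 theta=-8/35 (≈-0.2286)
After 3 (propagate distance d=36): x=-108/7 (≈-15.4286) theta=-8/35 (≈-0.2286)
After 4 (thin lens f=36): x=-108/7 (≈-15.4286) theta=0.2000
After 5 (propagate distance d=18): x=-414/35 (≈-11.8286) theta=0.2000
After 6 (thin lens f=-53): x=-414/35 (≈-11.8286) theta=-43/1855 (≈-0.0232)
After 7 (propagate distance d=20 (to screen)): x=-22802/1855 (≈-12.2922) theta=-43/1855 (≈-0.0232)
Rounded to 4 decimal places: x = -12.2922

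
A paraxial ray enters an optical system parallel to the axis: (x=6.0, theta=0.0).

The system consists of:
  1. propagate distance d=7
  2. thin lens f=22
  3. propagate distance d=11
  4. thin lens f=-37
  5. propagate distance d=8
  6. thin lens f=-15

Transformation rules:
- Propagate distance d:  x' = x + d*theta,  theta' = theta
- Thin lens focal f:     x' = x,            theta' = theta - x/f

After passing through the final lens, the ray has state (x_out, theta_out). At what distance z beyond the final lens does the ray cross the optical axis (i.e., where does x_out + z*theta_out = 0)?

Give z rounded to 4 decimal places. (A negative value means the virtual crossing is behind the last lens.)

Initial: x=6.0000 theta=0.0000
After 1 (propagate distance d=7): x=6.0000 theta=0.0000
After 2 (thin lens f=22): x=6.0000 theta=-3/11 (≈-0.2727)
After 3 (propagate distance d=11): x=3.0000 theta=-3/11 (≈-0.2727)
After 4 (thin lens f=-37): x=3.0000 theta=-78/407 (≈-0.1916)
After 5 (propagate distance d=8): x=597/407 (≈1.4668) theta=-78/407 (≈-0.1916)
After 6 (thin lens f=-15): x=597/407 (≈1.4668) theta=-191/2035 (≈-0.0939)
z_focus = -x_out/theta_out = -(597/407)/(-191/2035) = 2985/191 ≈ 15.6283
Rounded to 4 decimal places: z = 15.6283

Answer: 15.6283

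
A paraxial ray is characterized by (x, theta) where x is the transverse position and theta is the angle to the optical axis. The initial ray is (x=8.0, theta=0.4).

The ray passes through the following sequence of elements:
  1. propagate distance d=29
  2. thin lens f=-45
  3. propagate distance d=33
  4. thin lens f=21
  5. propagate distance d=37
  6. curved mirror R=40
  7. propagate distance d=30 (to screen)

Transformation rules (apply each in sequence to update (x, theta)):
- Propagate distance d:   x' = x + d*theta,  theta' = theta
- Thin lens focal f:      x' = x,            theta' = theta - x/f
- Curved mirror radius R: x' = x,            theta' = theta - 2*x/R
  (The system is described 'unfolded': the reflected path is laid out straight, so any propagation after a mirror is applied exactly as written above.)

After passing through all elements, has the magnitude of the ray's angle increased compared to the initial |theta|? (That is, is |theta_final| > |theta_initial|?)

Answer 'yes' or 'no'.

Answer: yes

Derivation:
Initial: x=8.0000 theta=0.4000
After 1 (propagate distance d=29): x=19.6000 theta=0.4000
After 2 (thin lens f=-45): x=19.6000 theta=188/225 (≈0.8356)
After 3 (propagate distance d=33): x=3538/75 (≈47.1733) theta=188/225 (≈0.8356)
After 4 (thin lens f=21): x=3538/75 (≈47.1733) theta=-2222/1575 (≈-1.4108)
After 5 (propagate distance d=37): x=-7916/1575 (≈-5.0260) theta=-2222/1575 (≈-1.4108)
After 6 (curved mirror R=40): x=-7916/1575 (≈-5.0260) theta=-9131/7875 (≈-1.1595)
After 7 (propagate distance d=30 (to screen)): x=-62702/1575 (≈-39.8108) theta=-9131/7875 (≈-1.1595)
|theta_initial|=0.4000 |theta_final|=9131/7875 (≈1.1595) -> increased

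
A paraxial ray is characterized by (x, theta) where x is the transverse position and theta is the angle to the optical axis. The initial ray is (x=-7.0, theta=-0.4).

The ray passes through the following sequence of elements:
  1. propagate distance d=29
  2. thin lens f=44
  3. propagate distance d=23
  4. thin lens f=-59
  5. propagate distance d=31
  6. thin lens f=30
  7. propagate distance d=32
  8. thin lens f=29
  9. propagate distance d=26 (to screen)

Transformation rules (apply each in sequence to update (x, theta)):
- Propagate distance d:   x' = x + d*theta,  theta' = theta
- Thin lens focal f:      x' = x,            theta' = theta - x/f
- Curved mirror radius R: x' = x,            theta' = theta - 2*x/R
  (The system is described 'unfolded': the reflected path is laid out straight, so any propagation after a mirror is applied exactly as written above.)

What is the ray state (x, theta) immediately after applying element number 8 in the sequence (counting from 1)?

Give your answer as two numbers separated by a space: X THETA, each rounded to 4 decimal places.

Initial: x=-7.0000 theta=-0.4000
After 1 (propagate distance d=29): x=-18.6000 theta=-0.4000
After 2 (thin lens f=44): x=-18.6000 theta=1/44 (≈0.0227)
After 3 (propagate distance d=23): x=-3977/220 (≈-18.0773) theta=1/44 (≈0.0227)
After 4 (thin lens f=-59): x=-3977/220 (≈-18.0773) theta=-1841/6490 (≈-0.2837)
After 5 (propagate distance d=31): x=-69757/2596 (≈-26.8710) theta=-1841/6490 (≈-0.2837)
After 6 (thin lens f=30): x=-69757/2596 (≈-26.8710) theta=9533/15576 (≈0.6120)
After 7 (propagate distance d=32): x=-56743/7788 (≈-7.2860) theta=9533/15576 (≈0.6120)
After 8 (thin lens f=29): x=-56743/7788 (≈-7.2860) theta=129981/150568 (≈0.8633)
Rounded to 4 decimal places: x = -7.2860, theta = 0.8633

Answer: -7.2860 0.8633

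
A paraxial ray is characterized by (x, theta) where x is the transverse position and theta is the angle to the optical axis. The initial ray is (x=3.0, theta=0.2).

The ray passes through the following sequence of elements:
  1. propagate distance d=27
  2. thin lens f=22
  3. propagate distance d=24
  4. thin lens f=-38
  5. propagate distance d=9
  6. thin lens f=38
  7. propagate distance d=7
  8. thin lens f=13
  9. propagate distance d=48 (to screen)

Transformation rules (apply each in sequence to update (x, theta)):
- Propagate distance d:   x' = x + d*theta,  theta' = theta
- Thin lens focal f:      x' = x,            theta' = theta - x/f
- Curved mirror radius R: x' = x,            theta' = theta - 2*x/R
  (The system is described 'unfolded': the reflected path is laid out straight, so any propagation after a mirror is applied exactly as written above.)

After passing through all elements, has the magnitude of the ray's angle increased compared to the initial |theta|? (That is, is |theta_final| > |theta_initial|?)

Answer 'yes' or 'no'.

Answer: yes

Derivation:
Initial: x=3.0000 theta=0.2000
After 1 (propagate distance d=27): x=8.4000 theta=0.2000
After 2 (thin lens f=22): x=8.4000 theta=-2/11 (≈-0.1818)
After 3 (propagate distance d=24): x=222/55 (≈4.0364) theta=-2/11 (≈-0.1818)
After 4 (thin lens f=-38): x=222/55 (≈4.0364) theta=-79/1045 (≈-0.0756)
After 5 (propagate distance d=9): x=3507/1045 (≈3.3560) theta=-79/1045 (≈-0.0756)
After 6 (thin lens f=38): x=3507/1045 (≈3.3560) theta=-6509/39710 (≈-0.1639)
After 7 (propagate distance d=7): x=7973/3610 (≈2.2086) theta=-6509/39710 (≈-0.1639)
After 8 (thin lens f=13): x=7973/3610 (≈2.2086) theta=-17232/51623 (≈-0.3338)
After 9 (propagate distance d=48 (to screen)): x=-7131221/516230 (≈-13.8140) theta=-17232/51623 (≈-0.3338)
|theta_initial|=0.2000 |theta_final|=17232/51623 (≈0.3338) -> increased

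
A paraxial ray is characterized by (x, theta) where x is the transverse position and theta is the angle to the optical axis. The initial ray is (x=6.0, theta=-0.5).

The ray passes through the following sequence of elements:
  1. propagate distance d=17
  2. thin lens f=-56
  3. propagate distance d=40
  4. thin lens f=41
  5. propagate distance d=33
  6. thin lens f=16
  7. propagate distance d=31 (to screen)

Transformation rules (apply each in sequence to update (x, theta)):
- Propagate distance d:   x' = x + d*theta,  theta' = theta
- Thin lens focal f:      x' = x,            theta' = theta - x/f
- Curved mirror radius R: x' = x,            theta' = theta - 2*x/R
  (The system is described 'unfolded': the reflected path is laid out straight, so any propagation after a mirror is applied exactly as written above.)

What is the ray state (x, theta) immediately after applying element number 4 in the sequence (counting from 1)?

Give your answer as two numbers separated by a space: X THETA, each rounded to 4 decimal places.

Initial: x=6.0000 theta=-0.5000
After 1 (propagate distance d=17): x=-2.5000 theta=-0.5000
After 2 (thin lens f=-56): x=-2.5000 theta=-61/112 (≈-0.5446)
After 3 (propagate distance d=40): x=-170/7 (≈-24.2857) theta=-61/112 (≈-0.5446)
After 4 (thin lens f=41): x=-170/7 (≈-24.2857) theta=219/4592 (≈0.0477)
Rounded to 4 decimal places: x = -24.2857, theta = 0.0477

Answer: -24.2857 0.0477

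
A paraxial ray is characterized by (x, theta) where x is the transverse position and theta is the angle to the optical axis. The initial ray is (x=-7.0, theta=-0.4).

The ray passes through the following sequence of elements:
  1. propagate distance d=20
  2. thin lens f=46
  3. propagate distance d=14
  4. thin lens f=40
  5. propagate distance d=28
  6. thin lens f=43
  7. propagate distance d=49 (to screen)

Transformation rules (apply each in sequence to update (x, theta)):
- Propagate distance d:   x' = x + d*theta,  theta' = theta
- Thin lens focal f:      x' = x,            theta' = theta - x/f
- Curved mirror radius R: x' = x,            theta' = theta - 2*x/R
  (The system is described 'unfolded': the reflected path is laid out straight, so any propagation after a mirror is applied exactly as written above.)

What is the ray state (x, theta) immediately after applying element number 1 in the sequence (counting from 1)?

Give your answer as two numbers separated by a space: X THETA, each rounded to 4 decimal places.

Initial: x=-7.0000 theta=-0.4000
After 1 (propagate distance d=20): x=-15.0000 theta=-0.4000
Rounded to 4 decimal places: x = -15.0000, theta = -0.4000

Answer: -15.0000 -0.4000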